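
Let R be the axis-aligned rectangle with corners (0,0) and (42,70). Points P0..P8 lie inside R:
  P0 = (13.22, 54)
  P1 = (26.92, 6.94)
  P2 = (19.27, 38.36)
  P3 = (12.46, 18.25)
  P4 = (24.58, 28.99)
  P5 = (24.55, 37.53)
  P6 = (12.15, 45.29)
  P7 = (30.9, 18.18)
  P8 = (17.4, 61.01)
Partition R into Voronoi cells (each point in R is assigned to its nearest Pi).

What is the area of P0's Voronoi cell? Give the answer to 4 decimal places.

Area of P0's cell: 236.7298

1. box [0,42]×[0,70]: [(0, 0) (42, 0) (42, 70) (0, 70)]
2. ⊥bis P0·P1 via (20.07,30.47): [(0, 24.6273) (42, 36.8542) (42, 70) (0, 70)]  |A|=1648.8889
3. ⊥bis P0·P2 via (16.245,46.18): [(0, 39.896) (42, 56.1428) (42, 70) (0, 70)]  |A|=923.1865
4. ⊥bis P0·P3 via (12.84,36.125): [(0, 39.896) (42, 56.1428) (42, 70) (0, 70)]  |A|=923.1865
5. ⊥bis P0·P4 via (18.9,41.495): [(0, 39.896) (42, 56.1428) (42, 70) (0, 70)]  |A|=923.1865
6. ⊥bis P0·P5 via (18.885,45.765): [(0, 39.896) (23.6551, 49.0464) (42, 61.6662) (42, 70) (0, 70)]  |A|=872.523
7. ⊥bis P0·P6 via (12.685,49.645): [(0, 51.2033) (22.1854, 48.4779) (23.6551, 49.0464) (42, 61.6662) (42, 70) (0, 70)]  |A|=747.0942
8. ⊥bis P0·P7 via (22.06,36.09): [(0, 51.2033) (22.1854, 48.4779) (23.6551, 49.0464) (42, 61.6662) (42, 70) (0, 70)]  |A|=747.0942
9. ⊥bis P0·P8 via (15.31,57.505): [(0, 66.6342) (0, 51.2033) (22.1854, 48.4779) (23.6551, 49.0464) (26.3669, 50.9119)]  |A|=236.7298
10. canonical 5-gon: [(0, 66.6342) (0, 51.2033) (22.1854, 48.4779) (23.6551, 49.0464) (26.3669, 50.9119)]
11. shoelace: 236.7298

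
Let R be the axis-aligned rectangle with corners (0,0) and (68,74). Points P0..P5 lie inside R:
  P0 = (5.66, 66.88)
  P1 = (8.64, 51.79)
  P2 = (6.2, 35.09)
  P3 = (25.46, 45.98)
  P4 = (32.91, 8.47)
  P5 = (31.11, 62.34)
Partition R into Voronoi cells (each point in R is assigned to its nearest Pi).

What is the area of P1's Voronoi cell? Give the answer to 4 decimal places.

1. box [0,68]×[0,74]: [(0, 0) (68, 0) (68, 74) (0, 74)]
2. ⊥bis P1·P0 via (7.15,59.335): [(0, 57.923) (0, 0) (68, 0) (68, 71.3518)]  |A|=4395.3422
3. ⊥bis P1·P2 via (7.42,43.44): [(0, 57.923) (0, 44.5241) (68, 34.5888) (68, 71.3518)]  |A|=1705.5033
4. ⊥bis P1·P3 via (17.05,48.885): [(21.6487, 62.1982) (0, 57.923) (0, 44.5241) (14.7969, 42.3622)]  |A|=299.1964
5. ⊥bis P1·P4 via (20.775,30.13): [(21.6487, 62.1982) (0, 57.923) (0, 44.5241) (14.7969, 42.3622)]  |A|=299.1964
6. ⊥bis P1·P5 via (19.875,57.065): [(19.8753, 57.0643) (17.8199, 61.4421) (0, 57.923) (0, 44.5241) (14.7969, 42.3622)]  |A|=290.0385
7. canonical 5-gon: [(19.8753, 57.0643) (17.8199, 61.4421) (0, 57.923) (0, 44.5241) (14.7969, 42.3622)]
8. shoelace: 290.0385

Area of P1's cell: 290.0385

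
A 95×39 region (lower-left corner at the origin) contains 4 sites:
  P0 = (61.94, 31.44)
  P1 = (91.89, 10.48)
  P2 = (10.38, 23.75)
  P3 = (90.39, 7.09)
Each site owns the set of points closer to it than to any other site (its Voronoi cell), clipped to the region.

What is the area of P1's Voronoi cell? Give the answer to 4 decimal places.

Area of P1's cell: 400.3294

1. box [0,95]×[0,39]: [(0, 0) (95, 0) (95, 39) (0, 39)]
2. ⊥bis P1·P0 via (76.915,20.96): [(62.2465, 0) (95, 0) (95, 39) (89.54, 39)]  |A|=745.1635
3. ⊥bis P1·P2 via (51.135,17.115): [(62.2465, 0) (95, 0) (95, 39) (89.54, 39)]  |A|=745.1635
4. ⊥bis P1·P3 via (91.14,8.785): [(73.7725, 16.4697) (95, 7.077) (95, 39) (89.54, 39)]  |A|=400.3294
5. canonical 4-gon: [(73.7725, 16.4697) (95, 7.077) (95, 39) (89.54, 39)]
6. shoelace: 400.3294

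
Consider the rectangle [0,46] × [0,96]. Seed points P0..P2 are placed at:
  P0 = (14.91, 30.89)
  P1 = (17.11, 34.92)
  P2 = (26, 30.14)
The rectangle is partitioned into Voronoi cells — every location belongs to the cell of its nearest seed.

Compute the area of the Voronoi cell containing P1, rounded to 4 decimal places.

1. box [0,46]×[0,96]: [(0, 0) (46, 0) (46, 96) (0, 96)]
2. ⊥bis P1·P0 via (16.01,32.905): [(0, 41.645) (46, 16.5333) (46, 96) (0, 96)]  |A|=3077.9005
3. ⊥bis P1·P2 via (21.555,32.53): [(0, 41.645) (20.4526, 30.4798) (46, 77.9936) (46, 96) (0, 96)]  |A|=2292.8253
4. canonical 5-gon: [(0, 41.645) (20.4526, 30.4798) (46, 77.9936) (46, 96) (0, 96)]
5. shoelace: 2292.8253

Area of P1's cell: 2292.8253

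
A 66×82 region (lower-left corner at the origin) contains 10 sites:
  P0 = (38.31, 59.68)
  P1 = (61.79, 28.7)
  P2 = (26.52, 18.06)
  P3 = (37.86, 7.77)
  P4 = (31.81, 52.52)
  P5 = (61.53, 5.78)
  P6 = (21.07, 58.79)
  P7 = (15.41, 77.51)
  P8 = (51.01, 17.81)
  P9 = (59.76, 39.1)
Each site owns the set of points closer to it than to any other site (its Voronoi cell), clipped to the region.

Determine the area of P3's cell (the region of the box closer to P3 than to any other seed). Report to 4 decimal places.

1. box [0,66]×[0,82]: [(0, 0) (66, 0) (66, 82) (0, 82)]
2. ⊥bis P3·P0 via (38.085,33.725): [(0, 34.0552) (0, 0) (66, 0) (66, 33.483)]  |A|=2228.7594
3. ⊥bis P3·P1 via (49.825,18.235): [(36.2631, 33.7408) (0, 34.0552) (0, 0) (65.774, 0)]  |A|=1727.1055
4. ⊥bis P3·P2 via (32.19,12.915): [(43.539, 25.422) (20.4708, 0) (65.774, 0)]  |A|=575.8488
5. ⊥bis P3·P4 via (34.835,30.145): [(43.539, 25.422) (20.4708, 0) (65.774, 0)]  |A|=575.8488
6. ⊥bis P3·P5 via (49.695,6.775): [(50.5854, 17.3656) (43.539, 25.422) (20.4708, 0) (49.1254, 0)]  |A|=431.2925
7. ⊥bis P3·P6 via (29.465,33.28): [(50.5854, 17.3656) (43.539, 25.422) (20.4708, 0) (49.1254, 0)]  |A|=431.2925
8. ⊥bis P3·P7 via (26.635,42.64): [(50.5854, 17.3656) (43.539, 25.422) (20.4708, 0) (49.1254, 0)]  |A|=431.2925
9. ⊥bis P3·P8 via (44.435,12.79): [(49.6288, 5.9874) (38.788, 20.1862) (20.4708, 0) (49.1254, 0)]  |A|=325.2418
10. ⊥bis P3·P9 via (48.81,23.435): [(49.6288, 5.9874) (38.788, 20.1862) (20.4708, 0) (49.1254, 0)]  |A|=325.2418
11. canonical 4-gon: [(49.6288, 5.9874) (38.788, 20.1862) (20.4708, 0) (49.1254, 0)]
12. shoelace: 325.2418

Area of P3's cell: 325.2418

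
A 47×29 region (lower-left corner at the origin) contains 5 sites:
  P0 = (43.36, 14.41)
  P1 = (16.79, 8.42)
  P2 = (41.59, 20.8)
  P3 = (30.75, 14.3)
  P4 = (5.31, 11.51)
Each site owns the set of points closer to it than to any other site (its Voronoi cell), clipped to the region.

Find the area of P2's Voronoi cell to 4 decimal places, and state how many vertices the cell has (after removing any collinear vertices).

Area of P2's cell: 164.6487 (4 vertices)

1. box [0,47]×[0,29]: [(0, 0) (47, 0) (47, 29) (0, 29)]
2. ⊥bis P2·P0 via (42.475,17.605): [(0, 5.8396) (47, 18.8584) (47, 29) (0, 29)]  |A|=782.5963
3. ⊥bis P2·P1 via (29.19,14.61): [(29.4904, 14.0083) (47, 18.8584) (47, 29) (22.0066, 29)]  |A|=276.1344
4. ⊥bis P2·P3 via (36.17,17.55): [(37.0398, 16.0995) (47, 18.8584) (47, 29) (29.3042, 29)]  |A|=164.6487
5. ⊥bis P2·P4 via (23.45,16.155): [(37.0398, 16.0995) (47, 18.8584) (47, 29) (29.3042, 29)]  |A|=164.6487
6. canonical 4-gon: [(37.0398, 16.0995) (47, 18.8584) (47, 29) (29.3042, 29)]
7. shoelace: 164.6487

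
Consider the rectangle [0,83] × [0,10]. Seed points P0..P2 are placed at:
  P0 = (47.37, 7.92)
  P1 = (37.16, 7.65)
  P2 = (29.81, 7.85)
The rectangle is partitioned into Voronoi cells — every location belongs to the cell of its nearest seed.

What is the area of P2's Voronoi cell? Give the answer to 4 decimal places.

Area of P2's cell: 334.1017

1. box [0,83]×[0,10]: [(0, 0) (83, 0) (83, 10) (0, 10)]
2. ⊥bis P2·P0 via (38.59,7.885): [(0, 0) (38.6214, 0) (38.5816, 10) (0, 10)]  |A|=386.015
3. ⊥bis P2·P1 via (33.485,7.75): [(0, 0) (33.2741, 0) (33.5462, 10) (0, 10)]  |A|=334.1017
4. canonical 4-gon: [(0, 0) (33.2741, 0) (33.5462, 10) (0, 10)]
5. shoelace: 334.1017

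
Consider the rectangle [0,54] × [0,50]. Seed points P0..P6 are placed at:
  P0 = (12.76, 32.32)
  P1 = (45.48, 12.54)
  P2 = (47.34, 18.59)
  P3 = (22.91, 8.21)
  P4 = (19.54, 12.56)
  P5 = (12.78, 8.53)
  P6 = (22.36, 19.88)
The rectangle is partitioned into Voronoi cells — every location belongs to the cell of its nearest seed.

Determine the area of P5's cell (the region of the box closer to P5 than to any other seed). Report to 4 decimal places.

Area of P5's cell: 315.1884

1. box [0,54]×[0,50]: [(0, 0) (54, 0) (54, 50) (0, 50)]
2. ⊥bis P5·P0 via (12.77,20.425): [(0, 20.4143) (0, 0) (54, 0) (54, 20.4597)]  |A|=1103.596
3. ⊥bis P5·P1 via (29.13,10.535): [(27.9156, 20.4377) (0, 20.4143) (0, 0) (30.4219, 0)]  |A|=595.8159
4. ⊥bis P5·P2 via (30.06,13.56): [(27.9156, 20.4377) (0, 20.4143) (0, 0) (30.4219, 0)]  |A|=595.8159
5. ⊥bis P5·P3 via (17.845,8.37): [(18.226, 20.4296) (0, 20.4143) (0, 0) (17.5806, 0)]  |A|=365.6169
6. ⊥bis P5·P4 via (16.16,10.545): [(17.8255, 7.7513) (10.2713, 20.4229) (0, 20.4143) (0, 0) (17.5806, 0)]  |A|=315.1924
7. ⊥bis P5·P6 via (17.57,14.205): [(17.8255, 7.7513) (10.3401, 20.3074) (10.2033, 20.4228) (0, 20.4143) (0, 0) (17.5806, 0)]  |A|=315.1884
8. canonical 6-gon: [(17.8255, 7.7513) (10.3401, 20.3074) (10.2033, 20.4228) (0, 20.4143) (0, 0) (17.5806, 0)]
9. shoelace: 315.1884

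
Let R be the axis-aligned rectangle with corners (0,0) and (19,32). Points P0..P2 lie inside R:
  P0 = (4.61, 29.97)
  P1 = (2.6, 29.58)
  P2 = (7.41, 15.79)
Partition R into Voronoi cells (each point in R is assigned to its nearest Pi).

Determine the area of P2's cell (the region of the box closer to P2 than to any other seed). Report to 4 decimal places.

1. box [0,19]×[0,32]: [(0, 0) (19, 0) (19, 32) (0, 32)]
2. ⊥bis P2·P0 via (6.01,22.88): [(0, 21.6933) (0, 0) (19, 0) (19, 25.445)]  |A|=447.8137
3. ⊥bis P2·P1 via (5.005,22.685): [(4.9822, 22.6771) (0, 20.9392) (0, 0) (19, 0) (19, 25.445)]  |A|=445.9353
4. canonical 5-gon: [(4.9822, 22.6771) (0, 20.9392) (0, 0) (19, 0) (19, 25.445)]
5. shoelace: 445.9353

Area of P2's cell: 445.9353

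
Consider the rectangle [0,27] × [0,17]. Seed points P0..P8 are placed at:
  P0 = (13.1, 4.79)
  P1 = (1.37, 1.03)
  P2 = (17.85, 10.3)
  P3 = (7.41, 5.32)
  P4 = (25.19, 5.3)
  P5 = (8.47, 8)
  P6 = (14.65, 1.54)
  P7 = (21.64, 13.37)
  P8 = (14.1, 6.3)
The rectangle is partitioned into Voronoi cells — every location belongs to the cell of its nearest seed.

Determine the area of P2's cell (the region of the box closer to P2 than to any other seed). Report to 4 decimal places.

1. box [0,27]×[0,17]: [(0, 0) (27, 0) (27, 17) (0, 17)]
2. ⊥bis P2·P0 via (15.475,7.545): [(24.2272, 0) (27, 0) (27, 17) (4.5072, 17)]  |A|=214.7576
3. ⊥bis P2·P1 via (9.61,5.665): [(24.2272, 0) (27, 0) (27, 17) (4.5072, 17)]  |A|=214.7576
4. ⊥bis P2·P3 via (12.63,7.81): [(10.8577, 11.5254) (24.2272, 0) (27, 0) (27, 17) (8.2463, 17)]  |A|=204.5227
5. ⊥bis P2·P4 via (21.52,7.8): [(10.8577, 11.5254) (19.1741, 4.3562) (27, 15.8446) (27, 17) (8.2463, 17)]  |A|=136.4837
6. ⊥bis P2·P5 via (13.16,9.15): [(13.0385, 9.6454) (19.1741, 4.3562) (27, 15.8446) (27, 17) (11.2352, 17)]  |A|=121.9779
7. ⊥bis P2·P6 via (16.25,5.92): [(13.0385, 9.6454) (18.1762, 5.2164) (19.4444, 4.7531) (27, 15.8446) (27, 17) (11.2352, 17)]  |A|=121.6636
8. ⊥bis P2·P7 via (19.745,11.835): [(13.0385, 9.6454) (18.1762, 5.2164) (19.4444, 4.7531) (22.2022, 8.8015) (15.5612, 17) (11.2352, 17)]  |A|=72.0015
9. ⊥bis P2·P8 via (15.975,8.3): [(12.5904, 11.4731) (19.5668, 4.9327) (22.2022, 8.8015) (15.5612, 17) (11.2352, 17)]  |A|=64.5988
10. canonical 5-gon: [(12.5904, 11.4731) (19.5668, 4.9327) (22.2022, 8.8015) (15.5612, 17) (11.2352, 17)]
11. shoelace: 64.5988

Area of P2's cell: 64.5988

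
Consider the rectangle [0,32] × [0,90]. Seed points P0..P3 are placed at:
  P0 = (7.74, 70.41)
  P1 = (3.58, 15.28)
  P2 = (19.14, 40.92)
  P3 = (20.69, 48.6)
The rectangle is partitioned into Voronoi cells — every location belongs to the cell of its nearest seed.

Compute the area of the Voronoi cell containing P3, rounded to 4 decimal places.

Area of P3's cell: 480.4714

1. box [0,32]×[0,90]: [(0, 0) (32, 0) (32, 90) (0, 90)]
2. ⊥bis P3·P0 via (14.215,59.505): [(0, 51.0646) (0, 0) (32, 0) (32, 70.0651)]  |A|=1938.0758
3. ⊥bis P3·P1 via (12.135,31.94): [(0, 51.0646) (0, 38.1714) (32, 21.7392) (32, 70.0651)]  |A|=979.5062
4. ⊥bis P3·P2 via (19.915,44.76): [(0, 51.0646) (0, 48.7793) (32, 42.321) (32, 70.0651)]  |A|=480.4714
5. canonical 4-gon: [(0, 51.0646) (0, 48.7793) (32, 42.321) (32, 70.0651)]
6. shoelace: 480.4714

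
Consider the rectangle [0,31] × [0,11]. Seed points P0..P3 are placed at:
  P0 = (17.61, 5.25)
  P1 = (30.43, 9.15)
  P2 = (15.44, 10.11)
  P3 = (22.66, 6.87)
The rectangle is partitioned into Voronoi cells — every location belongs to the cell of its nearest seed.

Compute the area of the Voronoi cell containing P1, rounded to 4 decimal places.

Area of P1's cell: 40.9032

1. box [0,31]×[0,11]: [(0, 0) (31, 0) (31, 11) (0, 11)]
2. ⊥bis P1·P0 via (24.02,7.2): [(26.2103, 0) (31, 0) (31, 11) (22.864, 11)]  |A|=71.0912
3. ⊥bis P1·P2 via (22.935,9.63): [(22.9951, 10.5689) (26.2103, 0) (31, 0) (31, 11) (23.0227, 11)]  |A|=71.057
4. ⊥bis P1·P3 via (26.545,8.01): [(28.8954, 0) (31, 0) (31, 11) (25.6676, 11)]  |A|=40.9032
5. canonical 4-gon: [(28.8954, 0) (31, 0) (31, 11) (25.6676, 11)]
6. shoelace: 40.9032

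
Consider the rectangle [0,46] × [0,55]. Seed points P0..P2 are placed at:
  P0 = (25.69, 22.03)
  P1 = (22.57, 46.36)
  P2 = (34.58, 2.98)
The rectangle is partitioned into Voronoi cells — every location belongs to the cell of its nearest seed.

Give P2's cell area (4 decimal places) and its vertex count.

1. box [0,46]×[0,55]: [(0, 0) (46, 0) (46, 55) (0, 55)]
2. ⊥bis P2·P0 via (30.135,12.505): [(3.3386, 0) (46, 0) (46, 19.9087)]  |A|=424.6661
3. ⊥bis P2·P1 via (28.575,24.67): [(3.3386, 0) (46, 0) (46, 19.9087)]  |A|=424.6661
4. canonical 3-gon: [(3.3386, 0) (46, 0) (46, 19.9087)]
5. shoelace: 424.6661

Area of P2's cell: 424.6661 (3 vertices)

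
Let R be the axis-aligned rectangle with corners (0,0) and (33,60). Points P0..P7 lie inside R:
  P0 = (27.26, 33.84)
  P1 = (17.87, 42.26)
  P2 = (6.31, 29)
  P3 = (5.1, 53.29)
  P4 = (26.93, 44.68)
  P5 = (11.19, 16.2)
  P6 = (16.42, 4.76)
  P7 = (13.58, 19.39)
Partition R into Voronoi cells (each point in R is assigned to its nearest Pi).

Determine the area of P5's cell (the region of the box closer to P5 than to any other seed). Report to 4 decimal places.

Area of P5's cell: 190.4693

1. box [0,33]×[0,60]: [(0, 0) (33, 0) (33, 60) (0, 60)]
2. ⊥bis P5·P0 via (19.225,25.02): [(0, 42.5339) (0, 0) (33, 0) (33, 12.471)]  |A|=907.5815
3. ⊥bis P5·P1 via (14.53,29.23): [(14.6325, 29.2037) (0, 32.9545) (0, 0) (33, 0) (33, 12.471)]  |A|=837.4957
4. ⊥bis P5·P2 via (8.75,22.6): [(18.0073, 26.1293) (0, 19.2641) (0, 0) (33, 0) (33, 12.471)]  |A|=698.0679
5. ⊥bis P5·P3 via (8.145,34.745): [(18.0073, 26.1293) (0, 19.2641) (0, 0) (33, 0) (33, 12.471)]  |A|=698.0679
6. ⊥bis P5·P4 via (19.06,30.44): [(18.0073, 26.1293) (0, 19.2641) (0, 0) (33, 0) (33, 12.471)]  |A|=698.0679
7. ⊥bis P5·P6 via (13.805,10.48): [(28.0413, 16.9884) (18.0073, 26.1293) (0, 19.2641) (0, 4.1688)]  |A|=328.3905
8. ⊥bis P5·P7 via (12.385,17.795): [(18.9867, 12.8489) (6.9086, 21.898) (0, 19.2641) (0, 4.1688)]  |A|=190.4693
9. canonical 4-gon: [(18.9867, 12.8489) (6.9086, 21.898) (0, 19.2641) (0, 4.1688)]
10. shoelace: 190.4693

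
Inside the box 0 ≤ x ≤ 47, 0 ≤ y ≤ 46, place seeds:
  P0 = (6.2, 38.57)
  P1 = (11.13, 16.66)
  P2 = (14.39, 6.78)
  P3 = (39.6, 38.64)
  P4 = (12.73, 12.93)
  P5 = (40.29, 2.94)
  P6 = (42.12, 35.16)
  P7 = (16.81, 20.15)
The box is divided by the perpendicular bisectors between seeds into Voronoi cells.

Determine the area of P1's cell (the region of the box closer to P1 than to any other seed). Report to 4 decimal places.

Area of P1's cell: 176.0526

1. box [0,47]×[0,46]: [(0, 0) (47, 0) (47, 46) (0, 46)]
2. ⊥bis P1·P0 via (8.665,27.615): [(0, 25.6653) (0, 0) (47, 0) (47, 36.2408)]  |A|=1454.7931
3. ⊥bis P1·P2 via (12.76,11.72): [(0, 25.6653) (0, 7.5097) (47, 23.0178) (47, 36.2408)]  |A|=737.3961
4. ⊥bis P1·P3 via (25.365,27.65): [(22.9163, 30.8217) (0, 25.6653) (0, 7.5097) (32.6076, 18.2689)]  |A|=464.8227
5. ⊥bis P1·P4 via (11.93,14.795): [(29.4782, 22.3224) (22.9163, 30.8217) (0, 25.6653) (0, 9.6776)]  |A|=349.9487
6. ⊥bis P1·P5 via (25.71,9.8): [(29.4782, 22.3224) (22.9163, 30.8217) (0, 25.6653) (0, 9.6776)]  |A|=349.9487
7. ⊥bis P1·P6 via (26.625,25.91): [(28.9117, 22.0794) (26.3408, 26.3861) (22.9163, 30.8217) (0, 25.6653) (0, 9.6776)]  |A|=348.4167
8. ⊥bis P1·P7 via (13.97,18.405): [(15.2999, 16.2405) (8.354, 27.545) (0, 25.6653) (0, 9.6776)]  |A|=176.0526
9. canonical 4-gon: [(15.2999, 16.2405) (8.354, 27.545) (0, 25.6653) (0, 9.6776)]
10. shoelace: 176.0526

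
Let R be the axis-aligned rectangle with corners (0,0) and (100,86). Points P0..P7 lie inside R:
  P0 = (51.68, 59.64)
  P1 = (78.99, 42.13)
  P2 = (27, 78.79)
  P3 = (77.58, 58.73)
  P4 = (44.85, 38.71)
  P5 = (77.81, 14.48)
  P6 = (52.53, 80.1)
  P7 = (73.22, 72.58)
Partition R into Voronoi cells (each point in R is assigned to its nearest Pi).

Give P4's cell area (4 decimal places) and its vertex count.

1. box [0,100]×[0,86]: [(0, 0) (100, 0) (100, 86) (0, 86)]
2. ⊥bis P4·P0 via (48.265,49.175): [(0, 64.9251) (0, 0) (100, 0) (100, 32.2925)]  |A|=4860.8825
3. ⊥bis P4·P1 via (61.92,40.42): [(61.4748, 44.8643) (0, 64.9251) (0, 0) (65.9691, 0)]  |A|=3475.4579
4. ⊥bis P4·P2 via (35.925,58.75): [(61.4748, 44.8643) (28.7354, 55.548) (0, 42.7505) (0, 0) (65.9691, 0)]  |A|=3156.8596
5. ⊥bis P4·P3 via (61.215,48.72): [(61.4748, 44.8643) (28.7354, 55.548) (0, 42.7505) (0, 0) (65.9691, 0)]  |A|=3156.8596
6. ⊥bis P4·P5 via (61.33,26.595): [(63.0681, 28.9593) (61.4748, 44.8643) (28.7354, 55.548) (0, 42.7505) (0, 0) (41.7791, 0)]  |A|=2806.5971
7. ⊥bis P4·P6 via (48.69,59.405): [(63.0681, 28.9593) (61.4748, 44.8643) (28.7354, 55.548) (0, 42.7505) (0, 0) (41.7791, 0)]  |A|=2806.5971
8. ⊥bis P4·P7 via (59.035,55.645): [(63.0681, 28.9593) (61.4748, 44.8643) (28.7354, 55.548) (0, 42.7505) (0, 0) (41.7791, 0)]  |A|=2806.5971
9. canonical 6-gon: [(63.0681, 28.9593) (61.4748, 44.8643) (28.7354, 55.548) (0, 42.7505) (0, 0) (41.7791, 0)]
10. shoelace: 2806.5971

Area of P4's cell: 2806.5971 (6 vertices)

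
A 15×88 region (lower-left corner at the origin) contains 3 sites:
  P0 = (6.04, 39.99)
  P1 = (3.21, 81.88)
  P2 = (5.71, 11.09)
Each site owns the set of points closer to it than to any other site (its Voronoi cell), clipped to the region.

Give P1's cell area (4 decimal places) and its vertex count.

Area of P1's cell: 403.0616 (4 vertices)

1. box [0,15]×[0,88]: [(0, 0) (15, 0) (15, 88) (0, 88)]
2. ⊥bis P1·P0 via (4.625,60.935): [(0, 60.6225) (15, 61.6359) (15, 88) (0, 88)]  |A|=403.0616
3. ⊥bis P1·P2 via (4.46,46.485): [(0, 60.6225) (15, 61.6359) (15, 88) (0, 88)]  |A|=403.0616
4. canonical 4-gon: [(0, 60.6225) (15, 61.6359) (15, 88) (0, 88)]
5. shoelace: 403.0616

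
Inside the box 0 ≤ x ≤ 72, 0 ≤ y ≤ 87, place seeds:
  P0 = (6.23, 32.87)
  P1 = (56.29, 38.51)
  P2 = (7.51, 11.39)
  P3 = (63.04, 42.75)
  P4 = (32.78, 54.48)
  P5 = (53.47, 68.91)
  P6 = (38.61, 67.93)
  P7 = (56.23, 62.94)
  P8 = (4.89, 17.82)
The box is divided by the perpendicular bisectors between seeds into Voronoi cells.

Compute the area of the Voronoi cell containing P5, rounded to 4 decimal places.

Area of P5's cell: 507.0632

1. box [0,72]×[0,87]: [(0, 0) (72, 0) (72, 87) (0, 87)]
2. ⊥bis P5·P0 via (29.85,50.89): [(68.6746, 0) (72, 0) (72, 87) (2.3012, 87)]  |A|=3176.5505
3. ⊥bis P5·P1 via (54.88,53.71): [(29.4951, 51.3552) (72, 55.2981) (72, 87) (2.3012, 87)]  |A|=1915.9423
4. ⊥bis P5·P2 via (30.49,40.15): [(29.4951, 51.3552) (72, 55.2981) (72, 87) (2.3012, 87)]  |A|=1915.9423
5. ⊥bis P5·P3 via (58.255,55.83): [(29.4951, 51.3552) (51.6377, 53.4092) (72, 60.8583) (72, 87) (2.3012, 87)]  |A|=1859.3335
6. ⊥bis P5·P4 via (43.125,61.695): [(49.0699, 53.171) (51.6377, 53.4092) (72, 60.8583) (72, 87) (25.4763, 87)]  |A|=1093.7783
7. ⊥bis P5·P6 via (46.04,68.42): [(46.8342, 56.3766) (49.0699, 53.171) (51.6377, 53.4092) (72, 60.8583) (72, 87) (44.8147, 87)]  |A|=797.6754
8. ⊥bis P5·P7 via (54.85,65.925): [(46.4603, 62.0464) (72, 73.8536) (72, 87) (44.8147, 87)]  |A|=507.0632
9. ⊥bis P5·P8 via (29.18,43.365): [(46.4603, 62.0464) (72, 73.8536) (72, 87) (44.8147, 87)]  |A|=507.0632
10. canonical 4-gon: [(46.4603, 62.0464) (72, 73.8536) (72, 87) (44.8147, 87)]
11. shoelace: 507.0632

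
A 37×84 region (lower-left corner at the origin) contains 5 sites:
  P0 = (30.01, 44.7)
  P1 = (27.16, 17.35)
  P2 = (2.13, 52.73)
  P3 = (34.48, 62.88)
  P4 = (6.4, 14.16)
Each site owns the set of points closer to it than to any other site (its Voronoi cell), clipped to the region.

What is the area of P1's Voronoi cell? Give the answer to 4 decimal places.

1. box [0,37]×[0,84]: [(0, 0) (37, 0) (37, 84) (0, 84)]
2. ⊥bis P1·P0 via (28.585,31.025): [(0, 34.0037) (0, 0) (37, 0) (37, 30.1481)]  |A|=1186.8085
3. ⊥bis P1·P2 via (14.645,35.04): [(11.4881, 32.8066) (0, 24.6792) (0, 0) (37, 0) (37, 30.1481)]  |A|=1133.2485
4. ⊥bis P1·P3 via (30.82,40.115): [(11.4881, 32.8066) (0, 24.6792) (0, 0) (37, 0) (37, 30.1481)]  |A|=1133.2485
5. ⊥bis P1·P4 via (16.78,15.755): [(14.2033, 32.5236) (19.2009, 0) (37, 0) (37, 30.1481)]  |A|=633.0839
6. canonical 4-gon: [(14.2033, 32.5236) (19.2009, 0) (37, 0) (37, 30.1481)]
7. shoelace: 633.0839

Area of P1's cell: 633.0839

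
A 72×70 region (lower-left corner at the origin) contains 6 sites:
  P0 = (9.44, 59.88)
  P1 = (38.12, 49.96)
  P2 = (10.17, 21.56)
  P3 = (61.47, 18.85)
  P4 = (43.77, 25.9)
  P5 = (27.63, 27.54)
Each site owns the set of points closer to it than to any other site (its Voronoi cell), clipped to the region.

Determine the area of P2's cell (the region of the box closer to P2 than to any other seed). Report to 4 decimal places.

Area of P2's cell: 827.2478

1. box [0,72]×[0,70]: [(0, 0) (72, 0) (72, 70) (0, 70)]
2. ⊥bis P2·P0 via (9.805,40.72): [(0, 40.5332) (0, 0) (72, 0) (72, 41.9048)]  |A|=2967.7693
3. ⊥bis P2·P1 via (24.145,35.76): [(18.9285, 40.8938) (0, 40.5332) (0, 0) (60.4807, 0)]  |A|=1620.2611
4. ⊥bis P2·P3 via (35.82,20.205): [(36.0241, 24.0691) (18.9285, 40.8938) (0, 40.5332) (0, 0) (34.7526, 0)]  |A|=1310.635
5. ⊥bis P2·P4 via (26.97,23.73): [(25.6012, 34.3268) (18.9285, 40.8938) (0, 40.5332) (0, 0) (30.0351, 0)]  |A|=1097.7103
6. ⊥bis P2·P5 via (18.9,24.55): [(13.3388, 40.7873) (0, 40.5332) (0, 0) (27.3083, 0)]  |A|=827.2478
7. canonical 4-gon: [(13.3388, 40.7873) (0, 40.5332) (0, 0) (27.3083, 0)]
8. shoelace: 827.2478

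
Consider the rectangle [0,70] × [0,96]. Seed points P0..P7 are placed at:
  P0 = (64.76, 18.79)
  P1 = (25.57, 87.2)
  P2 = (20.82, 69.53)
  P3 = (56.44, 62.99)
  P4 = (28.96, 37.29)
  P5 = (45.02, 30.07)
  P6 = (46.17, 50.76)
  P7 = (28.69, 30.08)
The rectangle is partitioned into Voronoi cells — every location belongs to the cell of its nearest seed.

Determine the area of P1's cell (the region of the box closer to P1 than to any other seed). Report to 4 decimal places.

Area of P1's cell: 864.0658

1. box [0,70]×[0,96]: [(0, 0) (70, 0) (70, 96) (0, 96)]
2. ⊥bis P1·P0 via (45.165,52.995): [(0, 27.1214) (70, 67.2222) (70, 96) (0, 96)]  |A|=3417.9753
3. ⊥bis P1·P2 via (23.195,78.365): [(0, 84.6002) (68.2901, 66.2427) (70, 67.2222) (70, 96) (0, 96)]  |A|=1455.3566
4. ⊥bis P1·P3 via (41.005,75.095): [(0, 84.6002) (40.022, 73.8416) (57.3999, 96) (0, 96)]  |A|=864.0658
5. ⊥bis P1·P4 via (27.265,62.245): [(0, 84.6002) (40.022, 73.8416) (57.3999, 96) (0, 96)]  |A|=864.0658
6. ⊥bis P1·P5 via (35.295,58.635): [(0, 84.6002) (40.022, 73.8416) (57.3999, 96) (0, 96)]  |A|=864.0658
7. ⊥bis P1·P6 via (35.87,68.98): [(0, 84.6002) (40.022, 73.8416) (57.3999, 96) (0, 96)]  |A|=864.0658
8. ⊥bis P1·P7 via (27.13,58.64): [(0, 84.6002) (40.022, 73.8416) (57.3999, 96) (0, 96)]  |A|=864.0658
9. canonical 4-gon: [(0, 84.6002) (40.022, 73.8416) (57.3999, 96) (0, 96)]
10. shoelace: 864.0658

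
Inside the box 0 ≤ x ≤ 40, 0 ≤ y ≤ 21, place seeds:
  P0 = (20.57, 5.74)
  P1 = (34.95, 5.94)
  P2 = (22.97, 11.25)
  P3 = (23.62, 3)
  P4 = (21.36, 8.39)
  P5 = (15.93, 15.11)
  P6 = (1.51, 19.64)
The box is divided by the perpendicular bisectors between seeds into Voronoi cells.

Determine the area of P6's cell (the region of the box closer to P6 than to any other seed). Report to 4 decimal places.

Area of P6's cell: 135.1403

1. box [0,40]×[0,21]: [(0, 0) (40, 0) (40, 21) (0, 21)]
2. ⊥bis P6·P0 via (11.04,12.69): [(0, 0) (1.7855, 0) (17.1003, 21) (0, 21)]  |A|=198.3006
3. ⊥bis P6·P1 via (18.23,12.79): [(0, 0) (1.7855, 0) (17.1003, 21) (0, 21)]  |A|=198.3006
4. ⊥bis P6·P2 via (12.24,15.445): [(0, 0) (1.7855, 0) (11.3049, 13.0533) (14.4118, 21) (0, 21)]  |A|=187.6182
5. ⊥bis P6·P3 via (12.565,11.32): [(0, 0) (1.7855, 0) (11.3049, 13.0533) (14.4118, 21) (0, 21)]  |A|=187.6182
6. ⊥bis P6·P4 via (11.435,14.015): [(0, 0) (1.7855, 0) (9.4428, 10.4999) (12.2279, 15.414) (14.4118, 21) (0, 21)]  |A|=186.5986
7. ⊥bis P6·P5 via (8.72,17.375): [(0, 0) (1.7855, 0) (4.3788, 3.556) (9.8588, 21) (0, 21)]  |A|=135.1403
8. canonical 5-gon: [(0, 0) (1.7855, 0) (4.3788, 3.556) (9.8588, 21) (0, 21)]
9. shoelace: 135.1403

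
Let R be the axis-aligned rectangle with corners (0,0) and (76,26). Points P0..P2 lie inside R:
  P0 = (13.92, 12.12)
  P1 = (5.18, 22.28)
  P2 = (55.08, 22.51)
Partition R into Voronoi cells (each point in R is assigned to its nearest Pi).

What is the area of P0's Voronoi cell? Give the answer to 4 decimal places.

Area of P0's cell: 757.0413

1. box [0,76]×[0,26]: [(0, 0) (76, 0) (76, 26) (0, 26)]
2. ⊥bis P0·P1 via (9.55,17.2): [(0, 8.9847) (0, 0) (76, 0) (76, 26) (19.7797, 26)]  |A|=1807.7213
3. ⊥bis P0·P2 via (34.5,17.315): [(0, 8.9847) (0, 0) (38.8708, 0) (32.3076, 26) (19.7797, 26)]  |A|=757.0413
4. canonical 5-gon: [(0, 8.9847) (0, 0) (38.8708, 0) (32.3076, 26) (19.7797, 26)]
5. shoelace: 757.0413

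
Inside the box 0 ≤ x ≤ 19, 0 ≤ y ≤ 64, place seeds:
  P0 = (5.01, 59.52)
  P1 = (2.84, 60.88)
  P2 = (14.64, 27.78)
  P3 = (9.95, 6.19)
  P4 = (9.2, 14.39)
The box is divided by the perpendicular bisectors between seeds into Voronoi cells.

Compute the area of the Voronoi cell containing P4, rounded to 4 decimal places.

Area of P4's cell: 223.9158

1. box [0,19]×[0,64]: [(0, 0) (19, 0) (19, 64) (0, 64)]
2. ⊥bis P4·P0 via (7.105,36.955): [(0, 36.2954) (0, 0) (19, 0) (19, 38.0594)]  |A|=706.3698
3. ⊥bis P4·P1 via (6.02,37.635): [(0, 36.2954) (0, 0) (19, 0) (19, 38.0594)]  |A|=706.3698
4. ⊥bis P4·P2 via (11.92,21.085): [(0, 25.9278) (0, 0) (19, 0) (19, 18.2086)]  |A|=419.2954
5. ⊥bis P4·P3 via (9.575,10.29): [(0, 25.9278) (0, 9.4142) (19, 11.152) (19, 18.2086)]  |A|=223.9158
6. canonical 4-gon: [(0, 25.9278) (0, 9.4142) (19, 11.152) (19, 18.2086)]
7. shoelace: 223.9158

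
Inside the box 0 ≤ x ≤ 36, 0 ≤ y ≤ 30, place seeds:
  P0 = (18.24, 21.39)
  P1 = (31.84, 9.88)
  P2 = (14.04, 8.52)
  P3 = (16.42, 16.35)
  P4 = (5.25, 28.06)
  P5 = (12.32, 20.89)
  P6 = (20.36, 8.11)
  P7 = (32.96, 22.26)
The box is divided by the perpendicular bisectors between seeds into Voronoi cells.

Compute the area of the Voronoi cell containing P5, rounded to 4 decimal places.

Area of P5's cell: 127.2815

1. box [0,36]×[0,30]: [(0, 0) (36, 0) (36, 30) (0, 30)]
2. ⊥bis P5·P0 via (15.28,21.14): [(0, 0) (17.0655, 0) (14.5317, 30) (0, 30)]  |A|=473.9574
3. ⊥bis P5·P1 via (22.08,15.385): [(0, 0) (13.4023, 0) (16.5884, 5.6487) (14.5317, 30) (0, 30)]  |A|=463.6113
4. ⊥bis P5·P2 via (13.18,14.705): [(0, 12.8724) (15.7928, 15.0683) (14.5317, 30) (0, 30)]  |A|=243.7381
5. ⊥bis P5·P3 via (14.37,18.62): [(0, 12.8724) (9.4625, 14.1881) (15.4133, 19.5622) (14.5317, 30) (0, 30)]  |A|=229.3473
6. ⊥bis P5·P4 via (8.785,24.475): [(0, 15.8125) (0, 12.8724) (9.4625, 14.1881) (15.4133, 19.5622) (14.5317, 30) (14.3881, 30)]  |A|=127.2815
7. ⊥bis P5·P6 via (16.34,14.5): [(0, 15.8125) (0, 12.8724) (9.4625, 14.1881) (15.4133, 19.5622) (14.5317, 30) (14.3881, 30)]  |A|=127.2815
8. ⊥bis P5·P7 via (22.64,21.575): [(0, 15.8125) (0, 12.8724) (9.4625, 14.1881) (15.4133, 19.5622) (14.5317, 30) (14.3881, 30)]  |A|=127.2815
9. canonical 6-gon: [(0, 15.8125) (0, 12.8724) (9.4625, 14.1881) (15.4133, 19.5622) (14.5317, 30) (14.3881, 30)]
10. shoelace: 127.2815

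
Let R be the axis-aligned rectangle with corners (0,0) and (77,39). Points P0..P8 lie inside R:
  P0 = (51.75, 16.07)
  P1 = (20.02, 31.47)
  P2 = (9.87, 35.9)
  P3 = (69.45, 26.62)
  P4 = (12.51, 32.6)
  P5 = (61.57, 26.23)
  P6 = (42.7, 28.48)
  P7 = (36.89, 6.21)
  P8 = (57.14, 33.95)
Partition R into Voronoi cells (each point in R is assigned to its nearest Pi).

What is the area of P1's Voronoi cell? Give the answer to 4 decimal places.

1. box [0,77]×[0,39]: [(0, 0) (77, 0) (77, 39) (0, 39)]
2. ⊥bis P1·P0 via (35.885,23.77): [(0, 0) (24.3483, 0) (43.2768, 39) (0, 39)]  |A|=1318.6905
3. ⊥bis P1·P2 via (14.945,33.685): [(0.2431, 0) (24.3483, 0) (43.2768, 39) (17.2647, 39)]  |A|=977.2879
4. ⊥bis P1·P3 via (44.735,29.045): [(0.2431, 0) (24.3483, 0) (43.2768, 39) (17.2647, 39)]  |A|=977.2879
5. ⊥bis P1·P4 via (16.265,32.035): [(11.4448, 0) (24.3483, 0) (43.2768, 39) (17.313, 39)]  |A|=757.9131
6. ⊥bis P1·P5 via (40.795,28.85): [(11.4448, 0) (24.3483, 0) (41.6532, 35.6546) (42.075, 39) (17.313, 39)]  |A|=755.9029
7. ⊥bis P1·P6 via (31.36,29.975): [(11.4448, 0) (24.3483, 0) (28.5494, 8.6558) (32.5498, 39) (17.313, 39)]  |A|=595.162
8. ⊥bis P1·P7 via (28.455,18.84): [(12.696, 8.3153) (30.0308, 19.8924) (32.5498, 39) (17.313, 39)]  |A|=384.8002
9. ⊥bis P1·P8 via (38.58,32.71): [(12.696, 8.3153) (30.0308, 19.8924) (32.5498, 39) (17.313, 39)]  |A|=384.8002
10. canonical 4-gon: [(12.696, 8.3153) (30.0308, 19.8924) (32.5498, 39) (17.313, 39)]
11. shoelace: 384.8002

Area of P1's cell: 384.8002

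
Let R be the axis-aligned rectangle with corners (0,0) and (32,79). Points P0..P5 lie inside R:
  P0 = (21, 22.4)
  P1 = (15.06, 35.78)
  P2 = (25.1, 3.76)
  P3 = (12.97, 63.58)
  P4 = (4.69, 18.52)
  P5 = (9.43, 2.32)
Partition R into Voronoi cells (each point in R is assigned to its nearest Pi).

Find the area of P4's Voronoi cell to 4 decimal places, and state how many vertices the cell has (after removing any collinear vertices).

1. box [0,32]×[0,79]: [(0, 0) (32, 0) (32, 79) (0, 79)]
2. ⊥bis P4·P0 via (12.845,20.46): [(0, 74.4553) (0, 0) (17.7122, 0)]  |A|=659.3858
3. ⊥bis P4·P1 via (9.875,27.15): [(11.4834, 26.1837) (0, 33.083) (0, 0) (17.7122, 0)]  |A|=421.8383
4. ⊥bis P4·P2 via (14.895,11.14): [(15.0208, 11.3139) (11.4834, 26.1837) (0, 33.083) (0, 0) (6.8388, 0)]  |A|=360.3279
5. ⊥bis P4·P3 via (8.83,41.05): [(15.0208, 11.3139) (11.4834, 26.1837) (0, 33.083) (0, 0) (6.8388, 0)]  |A|=360.3279
6. ⊥bis P4·P5 via (7.06,10.42): [(14.7015, 12.6559) (11.4834, 26.1837) (0, 33.083) (0, 8.3543)]  |A|=248.346
7. canonical 4-gon: [(14.7015, 12.6559) (11.4834, 26.1837) (0, 33.083) (0, 8.3543)]
8. shoelace: 248.346

Area of P4's cell: 248.3460 (4 vertices)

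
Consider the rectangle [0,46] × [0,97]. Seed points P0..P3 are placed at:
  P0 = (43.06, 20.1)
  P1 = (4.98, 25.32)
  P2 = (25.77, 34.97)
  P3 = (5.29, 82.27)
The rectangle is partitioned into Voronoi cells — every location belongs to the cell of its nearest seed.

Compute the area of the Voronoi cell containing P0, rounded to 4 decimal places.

Area of P0's cell: 651.4752

1. box [0,46]×[0,97]: [(0, 0) (46, 0) (46, 97) (0, 97)]
2. ⊥bis P0·P1 via (24.02,22.71): [(20.9069, 0) (46, 0) (46, 97) (34.2037, 97)]  |A|=1789.137
3. ⊥bis P0·P2 via (34.415,27.535): [(22.8358, 14.0714) (20.9069, 0) (46, 0) (46, 41.0054)]  |A|=651.4752
4. ⊥bis P0·P3 via (24.175,51.185): [(22.8358, 14.0714) (20.9069, 0) (46, 0) (46, 41.0054)]  |A|=651.4752
5. canonical 4-gon: [(22.8358, 14.0714) (20.9069, 0) (46, 0) (46, 41.0054)]
6. shoelace: 651.4752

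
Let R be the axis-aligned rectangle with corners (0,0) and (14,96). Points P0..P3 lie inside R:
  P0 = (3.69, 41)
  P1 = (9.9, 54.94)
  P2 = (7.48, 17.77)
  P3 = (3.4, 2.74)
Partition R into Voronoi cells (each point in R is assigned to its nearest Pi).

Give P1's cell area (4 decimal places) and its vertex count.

Area of P1's cell: 673.6985 (4 vertices)

1. box [0,14]×[0,96]: [(0, 0) (14, 0) (14, 96) (0, 96)]
2. ⊥bis P1·P0 via (6.795,47.97): [(0, 50.997) (14, 44.7603) (14, 96) (0, 96)]  |A|=673.6985
3. ⊥bis P1·P2 via (8.69,36.355): [(0, 50.997) (14, 44.7603) (14, 96) (0, 96)]  |A|=673.6985
4. ⊥bis P1·P3 via (6.65,28.84): [(0, 50.997) (14, 44.7603) (14, 96) (0, 96)]  |A|=673.6985
5. canonical 4-gon: [(0, 50.997) (14, 44.7603) (14, 96) (0, 96)]
6. shoelace: 673.6985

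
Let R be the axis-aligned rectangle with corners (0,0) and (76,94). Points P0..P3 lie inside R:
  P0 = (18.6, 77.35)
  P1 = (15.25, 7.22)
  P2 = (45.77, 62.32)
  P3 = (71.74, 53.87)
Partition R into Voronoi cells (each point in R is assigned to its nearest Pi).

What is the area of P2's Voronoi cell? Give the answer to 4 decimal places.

Area of P2's cell: 1907.0663

1. box [0,76]×[0,94]: [(0, 0) (76, 0) (76, 94) (0, 94)]
2. ⊥bis P2·P0 via (32.185,69.835): [(0, 11.6536) (0, 0) (76, 0) (76, 94) (45.5527, 94)]  |A|=5268.4503
3. ⊥bis P2·P1 via (30.51,34.77): [(16.9443, 42.2841) (76, 9.573) (76, 94) (45.5527, 94)]  |A|=3280.2542
4. ⊥bis P2·P3 via (58.755,58.095): [(16.9443, 42.2841) (48.0114, 25.0759) (70.4376, 94) (45.5527, 94)]  |A|=1907.0663
5. canonical 4-gon: [(16.9443, 42.2841) (48.0114, 25.0759) (70.4376, 94) (45.5527, 94)]
6. shoelace: 1907.0663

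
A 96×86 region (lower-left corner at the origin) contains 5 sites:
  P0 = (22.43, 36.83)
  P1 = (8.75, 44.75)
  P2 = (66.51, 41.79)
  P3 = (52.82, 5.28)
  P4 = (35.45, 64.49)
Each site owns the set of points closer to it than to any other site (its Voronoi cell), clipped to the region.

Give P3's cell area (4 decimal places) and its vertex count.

1. box [0,96]×[0,86]: [(0, 0) (96, 0) (96, 86) (0, 86)]
2. ⊥bis P3·P0 via (37.625,21.055): [(15.7663, 0) (96, 0) (96, 77.2837)]  |A|=3100.3788
3. ⊥bis P3·P1 via (30.785,25.015): [(15.7663, 0) (96, 0) (96, 77.2837)]  |A|=3100.3788
4. ⊥bis P3·P2 via (59.665,23.535): [(45.6539, 28.7887) (15.7663, 0) (96, 0) (96, 9.9106)]  |A|=1404.3917
5. ⊥bis P3·P4 via (44.135,34.885): [(45.6539, 28.7887) (15.7663, 0) (96, 0) (96, 9.9106)]  |A|=1404.3917
6. canonical 4-gon: [(45.6539, 28.7887) (15.7663, 0) (96, 0) (96, 9.9106)]
7. shoelace: 1404.3917

Area of P3's cell: 1404.3917 (4 vertices)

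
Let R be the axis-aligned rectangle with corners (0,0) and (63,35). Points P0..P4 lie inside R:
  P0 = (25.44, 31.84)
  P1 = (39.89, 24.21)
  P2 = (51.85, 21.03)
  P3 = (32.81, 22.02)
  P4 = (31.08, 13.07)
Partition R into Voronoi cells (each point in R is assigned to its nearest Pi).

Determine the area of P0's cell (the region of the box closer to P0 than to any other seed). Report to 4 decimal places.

1. box [0,63]×[0,35]: [(0, 0) (63, 0) (63, 35) (0, 35)]
2. ⊥bis P0·P1 via (32.665,28.025): [(0, 0) (17.867, 0) (36.348, 35) (0, 35)]  |A|=948.7628
3. ⊥bis P0·P2 via (38.645,26.435): [(0, 0) (17.867, 0) (36.348, 35) (0, 35)]  |A|=948.7628
4. ⊥bis P0·P3 via (29.125,26.93): [(0, 5.0714) (34.031, 30.612) (36.348, 35) (0, 35)]  |A|=588.9973
5. ⊥bis P0·P4 via (28.26,22.455): [(0, 13.9634) (19.7588, 19.9006) (34.031, 30.612) (36.348, 35) (0, 35)]  |A|=501.1496
6. canonical 5-gon: [(0, 13.9634) (19.7588, 19.9006) (34.031, 30.612) (36.348, 35) (0, 35)]
7. shoelace: 501.1496

Area of P0's cell: 501.1496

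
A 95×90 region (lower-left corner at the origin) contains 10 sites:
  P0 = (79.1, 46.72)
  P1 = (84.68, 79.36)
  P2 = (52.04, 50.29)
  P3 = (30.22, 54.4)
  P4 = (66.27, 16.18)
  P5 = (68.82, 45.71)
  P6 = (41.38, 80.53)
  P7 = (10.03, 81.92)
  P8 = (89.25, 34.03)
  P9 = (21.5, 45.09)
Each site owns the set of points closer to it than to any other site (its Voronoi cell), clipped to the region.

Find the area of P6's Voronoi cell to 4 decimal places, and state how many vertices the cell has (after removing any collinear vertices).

1. box [0,95]×[0,90]: [(0, 0) (95, 0) (95, 90) (0, 90)]
2. ⊥bis P6·P0 via (60.24,63.625): [(0, 0) (3.2103, 0) (83.881, 90) (0, 90)]  |A|=3919.1076
3. ⊥bis P6·P1 via (63.03,79.945): [(0, 0) (3.2103, 0) (62.662, 66.3271) (63.3017, 90) (0, 90)]  |A|=3675.522
4. ⊥bis P6·P2 via (46.71,65.41): [(0, 48.9441) (62.7904, 71.0786) (63.3017, 90) (0, 90)]  |A|=1887.838
5. ⊥bis P6·P3 via (35.8,67.465): [(0, 82.755) (43.3691, 64.2323) (62.7904, 71.0786) (63.3017, 90) (0, 90)]  |A|=1154.6641
6. ⊥bis P6·P4 via (53.825,48.355): [(0, 82.755) (43.3691, 64.2323) (62.7904, 71.0786) (63.3017, 90) (0, 90)]  |A|=1154.6641
7. ⊥bis P6·P5 via (55.1,63.12): [(0, 82.755) (43.3691, 64.2323) (62.7904, 71.0786) (63.3017, 90) (0, 90)]  |A|=1154.6641
8. ⊥bis P6·P7 via (25.705,81.225): [(25.2939, 71.9521) (43.3691, 64.2323) (62.7904, 71.0786) (63.3017, 90) (26.0941, 90)]  |A|=827.566
9. ⊥bis P6·P8 via (65.315,57.28): [(25.2939, 71.9521) (43.3691, 64.2323) (62.7904, 71.0786) (63.3017, 90) (26.0941, 90)]  |A|=827.566
10. ⊥bis P6·P9 via (31.44,62.81): [(25.2939, 71.9521) (43.3691, 64.2323) (62.7904, 71.0786) (63.3017, 90) (26.0941, 90)]  |A|=827.566
11. canonical 5-gon: [(25.2939, 71.9521) (43.3691, 64.2323) (62.7904, 71.0786) (63.3017, 90) (26.0941, 90)]
12. shoelace: 827.566

Area of P6's cell: 827.5660 (5 vertices)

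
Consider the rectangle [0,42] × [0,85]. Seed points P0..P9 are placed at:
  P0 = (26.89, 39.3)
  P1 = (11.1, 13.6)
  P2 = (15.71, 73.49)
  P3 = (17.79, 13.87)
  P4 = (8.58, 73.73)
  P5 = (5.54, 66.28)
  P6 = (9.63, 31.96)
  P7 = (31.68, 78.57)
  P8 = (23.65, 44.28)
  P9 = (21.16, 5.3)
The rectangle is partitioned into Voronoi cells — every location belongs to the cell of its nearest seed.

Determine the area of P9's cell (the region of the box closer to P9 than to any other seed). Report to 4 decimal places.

Area of P9's cell: 381.5110

1. box [0,42]×[0,85]: [(0, 0) (42, 0) (42, 85) (0, 85)]
2. ⊥bis P9·P0 via (24.025,22.3): [(0, 26.3489) (0, 0) (42, 0) (42, 19.2707)]  |A|=958.0117
3. ⊥bis P9·P1 via (16.13,9.45): [(26.4015, 21.8995) (8.3333, 0) (42, 0) (42, 19.2707)]  |A|=518.9394
4. ⊥bis P9·P2 via (18.435,39.395): [(26.4015, 21.8995) (8.3333, 0) (42, 0) (42, 19.2707)]  |A|=518.9394
5. ⊥bis P9·P3 via (19.475,9.585): [(14.6885, 7.7028) (8.3333, 0) (42, 0) (42, 18.4426)]  |A|=381.511
6. ⊥bis P9·P4 via (14.87,39.515): [(14.6885, 7.7028) (8.3333, 0) (42, 0) (42, 18.4426)]  |A|=381.511
7. ⊥bis P9·P5 via (13.35,35.79): [(14.6885, 7.7028) (8.3333, 0) (42, 0) (42, 18.4426)]  |A|=381.511
8. ⊥bis P9·P6 via (15.395,18.63): [(14.6885, 7.7028) (8.3333, 0) (42, 0) (42, 18.4426)]  |A|=381.511
9. ⊥bis P9·P7 via (26.42,41.935): [(14.6885, 7.7028) (8.3333, 0) (42, 0) (42, 18.4426)]  |A|=381.511
10. ⊥bis P9·P8 via (22.405,24.79): [(14.6885, 7.7028) (8.3333, 0) (42, 0) (42, 18.4426)]  |A|=381.511
11. canonical 4-gon: [(14.6885, 7.7028) (8.3333, 0) (42, 0) (42, 18.4426)]
12. shoelace: 381.511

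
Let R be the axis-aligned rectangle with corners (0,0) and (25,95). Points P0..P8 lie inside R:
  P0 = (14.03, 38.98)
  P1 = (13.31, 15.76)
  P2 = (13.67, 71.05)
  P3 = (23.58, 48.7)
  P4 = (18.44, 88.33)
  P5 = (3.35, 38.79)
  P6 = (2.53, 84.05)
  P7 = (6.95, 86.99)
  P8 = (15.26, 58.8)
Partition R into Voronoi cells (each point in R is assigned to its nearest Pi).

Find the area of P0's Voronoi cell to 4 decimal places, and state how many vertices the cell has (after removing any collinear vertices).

Area of P0's cell: 290.3589 (5 vertices)

1. box [0,25]×[0,95]: [(0, 0) (25, 0) (25, 95) (0, 95)]
2. ⊥bis P0·P1 via (13.67,27.37): [(0, 27.7939) (25, 27.0187) (25, 95) (0, 95)]  |A|=1689.843
3. ⊥bis P0·P2 via (13.85,55.015): [(0, 54.8595) (0, 27.7939) (25, 27.0187) (25, 55.1402)]  |A|=689.8392
4. ⊥bis P0·P3 via (18.805,43.84): [(7.5036, 54.9438) (0, 54.8595) (0, 27.7939) (25, 27.0187) (25, 37.7533)]  |A|=537.7357
5. ⊥bis P0·P4 via (16.235,63.655): [(7.5036, 54.9438) (0, 54.8595) (0, 27.7939) (25, 27.0187) (25, 37.7533)]  |A|=537.7357
6. ⊥bis P0·P5 via (8.69,38.885): [(8.4203, 54.043) (8.8922, 27.5181) (25, 27.0187) (25, 37.7533)]  |A|=302.4993
7. ⊥bis P0·P6 via (8.28,61.515): [(8.4203, 54.043) (8.8922, 27.5181) (25, 27.0187) (25, 37.7533)]  |A|=302.4993
8. ⊥bis P0·P7 via (10.49,62.985): [(8.4203, 54.043) (8.8922, 27.5181) (25, 27.0187) (25, 37.7533)]  |A|=302.4993
9. ⊥bis P0·P8 via (14.645,48.89): [(13.599, 48.9549) (8.5052, 49.271) (8.8922, 27.5181) (25, 27.0187) (25, 37.7533)]  |A|=290.3589
10. canonical 5-gon: [(13.599, 48.9549) (8.5052, 49.271) (8.8922, 27.5181) (25, 27.0187) (25, 37.7533)]
11. shoelace: 290.3589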